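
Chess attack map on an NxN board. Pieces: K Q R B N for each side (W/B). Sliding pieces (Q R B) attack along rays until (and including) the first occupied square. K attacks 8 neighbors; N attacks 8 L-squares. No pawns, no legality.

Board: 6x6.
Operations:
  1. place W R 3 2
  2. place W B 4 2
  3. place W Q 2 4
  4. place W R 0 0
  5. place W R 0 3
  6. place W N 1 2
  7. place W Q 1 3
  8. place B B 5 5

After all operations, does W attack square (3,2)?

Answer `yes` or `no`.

Op 1: place WR@(3,2)
Op 2: place WB@(4,2)
Op 3: place WQ@(2,4)
Op 4: place WR@(0,0)
Op 5: place WR@(0,3)
Op 6: place WN@(1,2)
Op 7: place WQ@(1,3)
Op 8: place BB@(5,5)
Per-piece attacks for W:
  WR@(0,0): attacks (0,1) (0,2) (0,3) (1,0) (2,0) (3,0) (4,0) (5,0) [ray(0,1) blocked at (0,3)]
  WR@(0,3): attacks (0,4) (0,5) (0,2) (0,1) (0,0) (1,3) [ray(0,-1) blocked at (0,0); ray(1,0) blocked at (1,3)]
  WN@(1,2): attacks (2,4) (3,3) (0,4) (2,0) (3,1) (0,0)
  WQ@(1,3): attacks (1,4) (1,5) (1,2) (2,3) (3,3) (4,3) (5,3) (0,3) (2,4) (2,2) (3,1) (4,0) (0,4) (0,2) [ray(0,-1) blocked at (1,2); ray(-1,0) blocked at (0,3); ray(1,1) blocked at (2,4)]
  WQ@(2,4): attacks (2,5) (2,3) (2,2) (2,1) (2,0) (3,4) (4,4) (5,4) (1,4) (0,4) (3,5) (3,3) (4,2) (1,5) (1,3) [ray(1,-1) blocked at (4,2); ray(-1,-1) blocked at (1,3)]
  WR@(3,2): attacks (3,3) (3,4) (3,5) (3,1) (3,0) (4,2) (2,2) (1,2) [ray(1,0) blocked at (4,2); ray(-1,0) blocked at (1,2)]
  WB@(4,2): attacks (5,3) (5,1) (3,3) (2,4) (3,1) (2,0) [ray(-1,1) blocked at (2,4)]
W attacks (3,2): no

Answer: no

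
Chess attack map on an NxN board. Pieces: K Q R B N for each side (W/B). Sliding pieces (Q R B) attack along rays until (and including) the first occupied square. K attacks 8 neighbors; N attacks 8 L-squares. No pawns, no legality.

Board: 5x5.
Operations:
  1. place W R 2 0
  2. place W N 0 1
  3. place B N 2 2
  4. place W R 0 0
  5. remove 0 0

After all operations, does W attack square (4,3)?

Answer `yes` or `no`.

Op 1: place WR@(2,0)
Op 2: place WN@(0,1)
Op 3: place BN@(2,2)
Op 4: place WR@(0,0)
Op 5: remove (0,0)
Per-piece attacks for W:
  WN@(0,1): attacks (1,3) (2,2) (2,0)
  WR@(2,0): attacks (2,1) (2,2) (3,0) (4,0) (1,0) (0,0) [ray(0,1) blocked at (2,2)]
W attacks (4,3): no

Answer: no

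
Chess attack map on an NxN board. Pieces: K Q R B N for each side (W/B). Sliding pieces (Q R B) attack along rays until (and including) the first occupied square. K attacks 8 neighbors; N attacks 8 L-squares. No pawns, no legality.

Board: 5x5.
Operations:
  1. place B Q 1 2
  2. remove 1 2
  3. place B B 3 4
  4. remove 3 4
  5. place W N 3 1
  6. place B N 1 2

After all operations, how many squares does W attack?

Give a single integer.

Answer: 4

Derivation:
Op 1: place BQ@(1,2)
Op 2: remove (1,2)
Op 3: place BB@(3,4)
Op 4: remove (3,4)
Op 5: place WN@(3,1)
Op 6: place BN@(1,2)
Per-piece attacks for W:
  WN@(3,1): attacks (4,3) (2,3) (1,2) (1,0)
Union (4 distinct): (1,0) (1,2) (2,3) (4,3)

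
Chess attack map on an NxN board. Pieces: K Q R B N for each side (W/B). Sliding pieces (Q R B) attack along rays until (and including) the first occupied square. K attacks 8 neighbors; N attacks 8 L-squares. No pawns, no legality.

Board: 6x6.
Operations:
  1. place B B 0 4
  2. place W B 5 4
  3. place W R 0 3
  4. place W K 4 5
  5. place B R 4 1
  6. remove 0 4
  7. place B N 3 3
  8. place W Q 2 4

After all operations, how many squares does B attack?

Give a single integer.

Answer: 16

Derivation:
Op 1: place BB@(0,4)
Op 2: place WB@(5,4)
Op 3: place WR@(0,3)
Op 4: place WK@(4,5)
Op 5: place BR@(4,1)
Op 6: remove (0,4)
Op 7: place BN@(3,3)
Op 8: place WQ@(2,4)
Per-piece attacks for B:
  BN@(3,3): attacks (4,5) (5,4) (2,5) (1,4) (4,1) (5,2) (2,1) (1,2)
  BR@(4,1): attacks (4,2) (4,3) (4,4) (4,5) (4,0) (5,1) (3,1) (2,1) (1,1) (0,1) [ray(0,1) blocked at (4,5)]
Union (16 distinct): (0,1) (1,1) (1,2) (1,4) (2,1) (2,5) (3,1) (4,0) (4,1) (4,2) (4,3) (4,4) (4,5) (5,1) (5,2) (5,4)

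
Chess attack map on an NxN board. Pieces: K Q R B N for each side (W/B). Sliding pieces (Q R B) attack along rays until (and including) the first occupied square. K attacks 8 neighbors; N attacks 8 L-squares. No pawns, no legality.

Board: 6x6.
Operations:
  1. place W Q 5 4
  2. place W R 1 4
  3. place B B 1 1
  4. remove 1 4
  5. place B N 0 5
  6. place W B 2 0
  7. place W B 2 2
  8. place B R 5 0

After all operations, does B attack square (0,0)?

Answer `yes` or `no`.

Op 1: place WQ@(5,4)
Op 2: place WR@(1,4)
Op 3: place BB@(1,1)
Op 4: remove (1,4)
Op 5: place BN@(0,5)
Op 6: place WB@(2,0)
Op 7: place WB@(2,2)
Op 8: place BR@(5,0)
Per-piece attacks for B:
  BN@(0,5): attacks (1,3) (2,4)
  BB@(1,1): attacks (2,2) (2,0) (0,2) (0,0) [ray(1,1) blocked at (2,2); ray(1,-1) blocked at (2,0)]
  BR@(5,0): attacks (5,1) (5,2) (5,3) (5,4) (4,0) (3,0) (2,0) [ray(0,1) blocked at (5,4); ray(-1,0) blocked at (2,0)]
B attacks (0,0): yes

Answer: yes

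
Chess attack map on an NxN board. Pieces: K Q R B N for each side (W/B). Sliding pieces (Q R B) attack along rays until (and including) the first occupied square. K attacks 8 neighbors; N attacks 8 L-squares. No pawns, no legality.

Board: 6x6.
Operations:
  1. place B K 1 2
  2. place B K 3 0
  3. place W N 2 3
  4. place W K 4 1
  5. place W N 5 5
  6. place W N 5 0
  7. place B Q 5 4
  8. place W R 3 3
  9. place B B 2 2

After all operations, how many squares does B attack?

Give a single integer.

Answer: 28

Derivation:
Op 1: place BK@(1,2)
Op 2: place BK@(3,0)
Op 3: place WN@(2,3)
Op 4: place WK@(4,1)
Op 5: place WN@(5,5)
Op 6: place WN@(5,0)
Op 7: place BQ@(5,4)
Op 8: place WR@(3,3)
Op 9: place BB@(2,2)
Per-piece attacks for B:
  BK@(1,2): attacks (1,3) (1,1) (2,2) (0,2) (2,3) (2,1) (0,3) (0,1)
  BB@(2,2): attacks (3,3) (3,1) (4,0) (1,3) (0,4) (1,1) (0,0) [ray(1,1) blocked at (3,3)]
  BK@(3,0): attacks (3,1) (4,0) (2,0) (4,1) (2,1)
  BQ@(5,4): attacks (5,5) (5,3) (5,2) (5,1) (5,0) (4,4) (3,4) (2,4) (1,4) (0,4) (4,5) (4,3) (3,2) (2,1) (1,0) [ray(0,1) blocked at (5,5); ray(0,-1) blocked at (5,0)]
Union (28 distinct): (0,0) (0,1) (0,2) (0,3) (0,4) (1,0) (1,1) (1,3) (1,4) (2,0) (2,1) (2,2) (2,3) (2,4) (3,1) (3,2) (3,3) (3,4) (4,0) (4,1) (4,3) (4,4) (4,5) (5,0) (5,1) (5,2) (5,3) (5,5)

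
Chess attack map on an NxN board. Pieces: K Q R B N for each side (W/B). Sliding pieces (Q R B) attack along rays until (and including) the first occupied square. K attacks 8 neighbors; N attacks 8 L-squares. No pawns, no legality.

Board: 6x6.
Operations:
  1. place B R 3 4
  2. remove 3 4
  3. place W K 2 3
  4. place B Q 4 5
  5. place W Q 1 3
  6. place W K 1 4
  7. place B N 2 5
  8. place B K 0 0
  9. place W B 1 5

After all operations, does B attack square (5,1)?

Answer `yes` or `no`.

Op 1: place BR@(3,4)
Op 2: remove (3,4)
Op 3: place WK@(2,3)
Op 4: place BQ@(4,5)
Op 5: place WQ@(1,3)
Op 6: place WK@(1,4)
Op 7: place BN@(2,5)
Op 8: place BK@(0,0)
Op 9: place WB@(1,5)
Per-piece attacks for B:
  BK@(0,0): attacks (0,1) (1,0) (1,1)
  BN@(2,5): attacks (3,3) (4,4) (1,3) (0,4)
  BQ@(4,5): attacks (4,4) (4,3) (4,2) (4,1) (4,0) (5,5) (3,5) (2,5) (5,4) (3,4) (2,3) [ray(-1,0) blocked at (2,5); ray(-1,-1) blocked at (2,3)]
B attacks (5,1): no

Answer: no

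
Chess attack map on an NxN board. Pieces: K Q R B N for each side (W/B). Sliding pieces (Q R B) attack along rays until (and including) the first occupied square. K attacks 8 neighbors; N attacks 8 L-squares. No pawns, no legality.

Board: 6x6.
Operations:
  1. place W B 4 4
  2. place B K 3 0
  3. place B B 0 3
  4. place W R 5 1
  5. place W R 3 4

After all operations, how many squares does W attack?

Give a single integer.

Answer: 20

Derivation:
Op 1: place WB@(4,4)
Op 2: place BK@(3,0)
Op 3: place BB@(0,3)
Op 4: place WR@(5,1)
Op 5: place WR@(3,4)
Per-piece attacks for W:
  WR@(3,4): attacks (3,5) (3,3) (3,2) (3,1) (3,0) (4,4) (2,4) (1,4) (0,4) [ray(0,-1) blocked at (3,0); ray(1,0) blocked at (4,4)]
  WB@(4,4): attacks (5,5) (5,3) (3,5) (3,3) (2,2) (1,1) (0,0)
  WR@(5,1): attacks (5,2) (5,3) (5,4) (5,5) (5,0) (4,1) (3,1) (2,1) (1,1) (0,1)
Union (20 distinct): (0,0) (0,1) (0,4) (1,1) (1,4) (2,1) (2,2) (2,4) (3,0) (3,1) (3,2) (3,3) (3,5) (4,1) (4,4) (5,0) (5,2) (5,3) (5,4) (5,5)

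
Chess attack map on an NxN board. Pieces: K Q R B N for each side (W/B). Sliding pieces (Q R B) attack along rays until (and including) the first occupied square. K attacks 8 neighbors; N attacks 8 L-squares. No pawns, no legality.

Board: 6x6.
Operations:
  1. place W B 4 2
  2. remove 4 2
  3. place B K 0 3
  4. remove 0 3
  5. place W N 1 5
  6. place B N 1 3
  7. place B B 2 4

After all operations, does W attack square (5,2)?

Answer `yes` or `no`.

Op 1: place WB@(4,2)
Op 2: remove (4,2)
Op 3: place BK@(0,3)
Op 4: remove (0,3)
Op 5: place WN@(1,5)
Op 6: place BN@(1,3)
Op 7: place BB@(2,4)
Per-piece attacks for W:
  WN@(1,5): attacks (2,3) (3,4) (0,3)
W attacks (5,2): no

Answer: no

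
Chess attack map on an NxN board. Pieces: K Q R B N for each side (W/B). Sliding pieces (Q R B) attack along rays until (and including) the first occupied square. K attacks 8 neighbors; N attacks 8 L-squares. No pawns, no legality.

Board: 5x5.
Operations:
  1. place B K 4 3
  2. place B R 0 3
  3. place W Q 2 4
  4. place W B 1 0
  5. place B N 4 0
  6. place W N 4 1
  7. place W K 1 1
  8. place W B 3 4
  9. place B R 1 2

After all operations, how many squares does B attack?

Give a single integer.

Answer: 16

Derivation:
Op 1: place BK@(4,3)
Op 2: place BR@(0,3)
Op 3: place WQ@(2,4)
Op 4: place WB@(1,0)
Op 5: place BN@(4,0)
Op 6: place WN@(4,1)
Op 7: place WK@(1,1)
Op 8: place WB@(3,4)
Op 9: place BR@(1,2)
Per-piece attacks for B:
  BR@(0,3): attacks (0,4) (0,2) (0,1) (0,0) (1,3) (2,3) (3,3) (4,3) [ray(1,0) blocked at (4,3)]
  BR@(1,2): attacks (1,3) (1,4) (1,1) (2,2) (3,2) (4,2) (0,2) [ray(0,-1) blocked at (1,1)]
  BN@(4,0): attacks (3,2) (2,1)
  BK@(4,3): attacks (4,4) (4,2) (3,3) (3,4) (3,2)
Union (16 distinct): (0,0) (0,1) (0,2) (0,4) (1,1) (1,3) (1,4) (2,1) (2,2) (2,3) (3,2) (3,3) (3,4) (4,2) (4,3) (4,4)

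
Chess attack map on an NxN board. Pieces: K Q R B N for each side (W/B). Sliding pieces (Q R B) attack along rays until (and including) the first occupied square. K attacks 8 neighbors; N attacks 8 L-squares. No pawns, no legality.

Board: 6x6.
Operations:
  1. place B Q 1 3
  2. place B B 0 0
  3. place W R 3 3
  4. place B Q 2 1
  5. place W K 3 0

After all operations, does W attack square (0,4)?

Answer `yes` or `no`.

Answer: no

Derivation:
Op 1: place BQ@(1,3)
Op 2: place BB@(0,0)
Op 3: place WR@(3,3)
Op 4: place BQ@(2,1)
Op 5: place WK@(3,0)
Per-piece attacks for W:
  WK@(3,0): attacks (3,1) (4,0) (2,0) (4,1) (2,1)
  WR@(3,3): attacks (3,4) (3,5) (3,2) (3,1) (3,0) (4,3) (5,3) (2,3) (1,3) [ray(0,-1) blocked at (3,0); ray(-1,0) blocked at (1,3)]
W attacks (0,4): no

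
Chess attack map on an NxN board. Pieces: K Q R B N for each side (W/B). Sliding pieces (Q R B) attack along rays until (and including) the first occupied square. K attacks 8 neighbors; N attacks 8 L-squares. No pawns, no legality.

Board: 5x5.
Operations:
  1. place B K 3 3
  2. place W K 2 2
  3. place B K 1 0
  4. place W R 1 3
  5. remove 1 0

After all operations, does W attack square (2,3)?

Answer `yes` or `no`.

Op 1: place BK@(3,3)
Op 2: place WK@(2,2)
Op 3: place BK@(1,0)
Op 4: place WR@(1,3)
Op 5: remove (1,0)
Per-piece attacks for W:
  WR@(1,3): attacks (1,4) (1,2) (1,1) (1,0) (2,3) (3,3) (0,3) [ray(1,0) blocked at (3,3)]
  WK@(2,2): attacks (2,3) (2,1) (3,2) (1,2) (3,3) (3,1) (1,3) (1,1)
W attacks (2,3): yes

Answer: yes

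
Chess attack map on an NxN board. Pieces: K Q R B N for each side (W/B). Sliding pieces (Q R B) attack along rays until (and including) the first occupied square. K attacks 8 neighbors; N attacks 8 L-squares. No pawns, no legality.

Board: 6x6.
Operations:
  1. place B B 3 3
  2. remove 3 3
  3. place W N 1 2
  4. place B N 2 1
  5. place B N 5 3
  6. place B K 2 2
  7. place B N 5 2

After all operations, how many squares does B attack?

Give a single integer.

Op 1: place BB@(3,3)
Op 2: remove (3,3)
Op 3: place WN@(1,2)
Op 4: place BN@(2,1)
Op 5: place BN@(5,3)
Op 6: place BK@(2,2)
Op 7: place BN@(5,2)
Per-piece attacks for B:
  BN@(2,1): attacks (3,3) (4,2) (1,3) (0,2) (4,0) (0,0)
  BK@(2,2): attacks (2,3) (2,1) (3,2) (1,2) (3,3) (3,1) (1,3) (1,1)
  BN@(5,2): attacks (4,4) (3,3) (4,0) (3,1)
  BN@(5,3): attacks (4,5) (3,4) (4,1) (3,2)
Union (16 distinct): (0,0) (0,2) (1,1) (1,2) (1,3) (2,1) (2,3) (3,1) (3,2) (3,3) (3,4) (4,0) (4,1) (4,2) (4,4) (4,5)

Answer: 16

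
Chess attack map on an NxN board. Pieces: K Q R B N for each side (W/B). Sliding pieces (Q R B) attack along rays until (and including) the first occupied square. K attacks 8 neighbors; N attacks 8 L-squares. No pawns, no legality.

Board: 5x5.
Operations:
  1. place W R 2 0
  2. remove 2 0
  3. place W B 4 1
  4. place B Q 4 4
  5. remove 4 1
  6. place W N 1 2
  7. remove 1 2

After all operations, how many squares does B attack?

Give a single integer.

Op 1: place WR@(2,0)
Op 2: remove (2,0)
Op 3: place WB@(4,1)
Op 4: place BQ@(4,4)
Op 5: remove (4,1)
Op 6: place WN@(1,2)
Op 7: remove (1,2)
Per-piece attacks for B:
  BQ@(4,4): attacks (4,3) (4,2) (4,1) (4,0) (3,4) (2,4) (1,4) (0,4) (3,3) (2,2) (1,1) (0,0)
Union (12 distinct): (0,0) (0,4) (1,1) (1,4) (2,2) (2,4) (3,3) (3,4) (4,0) (4,1) (4,2) (4,3)

Answer: 12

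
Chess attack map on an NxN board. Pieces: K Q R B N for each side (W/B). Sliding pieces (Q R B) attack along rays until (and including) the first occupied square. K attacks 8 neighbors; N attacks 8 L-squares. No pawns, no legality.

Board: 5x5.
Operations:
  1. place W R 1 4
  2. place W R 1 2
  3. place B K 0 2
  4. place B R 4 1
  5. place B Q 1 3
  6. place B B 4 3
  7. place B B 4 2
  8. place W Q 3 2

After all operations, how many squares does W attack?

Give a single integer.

Answer: 20

Derivation:
Op 1: place WR@(1,4)
Op 2: place WR@(1,2)
Op 3: place BK@(0,2)
Op 4: place BR@(4,1)
Op 5: place BQ@(1,3)
Op 6: place BB@(4,3)
Op 7: place BB@(4,2)
Op 8: place WQ@(3,2)
Per-piece attacks for W:
  WR@(1,2): attacks (1,3) (1,1) (1,0) (2,2) (3,2) (0,2) [ray(0,1) blocked at (1,3); ray(1,0) blocked at (3,2); ray(-1,0) blocked at (0,2)]
  WR@(1,4): attacks (1,3) (2,4) (3,4) (4,4) (0,4) [ray(0,-1) blocked at (1,3)]
  WQ@(3,2): attacks (3,3) (3,4) (3,1) (3,0) (4,2) (2,2) (1,2) (4,3) (4,1) (2,3) (1,4) (2,1) (1,0) [ray(1,0) blocked at (4,2); ray(-1,0) blocked at (1,2); ray(1,1) blocked at (4,3); ray(1,-1) blocked at (4,1); ray(-1,1) blocked at (1,4)]
Union (20 distinct): (0,2) (0,4) (1,0) (1,1) (1,2) (1,3) (1,4) (2,1) (2,2) (2,3) (2,4) (3,0) (3,1) (3,2) (3,3) (3,4) (4,1) (4,2) (4,3) (4,4)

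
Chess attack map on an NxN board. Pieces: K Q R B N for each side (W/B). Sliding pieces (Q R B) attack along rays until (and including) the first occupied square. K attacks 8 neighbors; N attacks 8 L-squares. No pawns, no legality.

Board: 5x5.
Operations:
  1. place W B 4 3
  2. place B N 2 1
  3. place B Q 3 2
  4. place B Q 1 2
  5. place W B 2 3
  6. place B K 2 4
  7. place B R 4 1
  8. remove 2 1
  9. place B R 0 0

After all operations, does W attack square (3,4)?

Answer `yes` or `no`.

Op 1: place WB@(4,3)
Op 2: place BN@(2,1)
Op 3: place BQ@(3,2)
Op 4: place BQ@(1,2)
Op 5: place WB@(2,3)
Op 6: place BK@(2,4)
Op 7: place BR@(4,1)
Op 8: remove (2,1)
Op 9: place BR@(0,0)
Per-piece attacks for W:
  WB@(2,3): attacks (3,4) (3,2) (1,4) (1,2) [ray(1,-1) blocked at (3,2); ray(-1,-1) blocked at (1,2)]
  WB@(4,3): attacks (3,4) (3,2) [ray(-1,-1) blocked at (3,2)]
W attacks (3,4): yes

Answer: yes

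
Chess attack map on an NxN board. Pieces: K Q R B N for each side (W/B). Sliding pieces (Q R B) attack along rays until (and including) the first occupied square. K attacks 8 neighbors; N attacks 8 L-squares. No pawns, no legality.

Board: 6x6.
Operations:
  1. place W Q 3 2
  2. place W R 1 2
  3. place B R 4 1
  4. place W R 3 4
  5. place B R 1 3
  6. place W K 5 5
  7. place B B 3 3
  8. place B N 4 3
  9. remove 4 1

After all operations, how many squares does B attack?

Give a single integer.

Answer: 16

Derivation:
Op 1: place WQ@(3,2)
Op 2: place WR@(1,2)
Op 3: place BR@(4,1)
Op 4: place WR@(3,4)
Op 5: place BR@(1,3)
Op 6: place WK@(5,5)
Op 7: place BB@(3,3)
Op 8: place BN@(4,3)
Op 9: remove (4,1)
Per-piece attacks for B:
  BR@(1,3): attacks (1,4) (1,5) (1,2) (2,3) (3,3) (0,3) [ray(0,-1) blocked at (1,2); ray(1,0) blocked at (3,3)]
  BB@(3,3): attacks (4,4) (5,5) (4,2) (5,1) (2,4) (1,5) (2,2) (1,1) (0,0) [ray(1,1) blocked at (5,5)]
  BN@(4,3): attacks (5,5) (3,5) (2,4) (5,1) (3,1) (2,2)
Union (16 distinct): (0,0) (0,3) (1,1) (1,2) (1,4) (1,5) (2,2) (2,3) (2,4) (3,1) (3,3) (3,5) (4,2) (4,4) (5,1) (5,5)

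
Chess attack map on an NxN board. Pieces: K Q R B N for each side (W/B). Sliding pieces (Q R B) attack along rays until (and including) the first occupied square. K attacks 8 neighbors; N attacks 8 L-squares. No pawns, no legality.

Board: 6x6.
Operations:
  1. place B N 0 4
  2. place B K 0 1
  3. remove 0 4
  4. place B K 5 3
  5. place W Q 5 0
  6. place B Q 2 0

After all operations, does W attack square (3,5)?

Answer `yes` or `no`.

Op 1: place BN@(0,4)
Op 2: place BK@(0,1)
Op 3: remove (0,4)
Op 4: place BK@(5,3)
Op 5: place WQ@(5,0)
Op 6: place BQ@(2,0)
Per-piece attacks for W:
  WQ@(5,0): attacks (5,1) (5,2) (5,3) (4,0) (3,0) (2,0) (4,1) (3,2) (2,3) (1,4) (0,5) [ray(0,1) blocked at (5,3); ray(-1,0) blocked at (2,0)]
W attacks (3,5): no

Answer: no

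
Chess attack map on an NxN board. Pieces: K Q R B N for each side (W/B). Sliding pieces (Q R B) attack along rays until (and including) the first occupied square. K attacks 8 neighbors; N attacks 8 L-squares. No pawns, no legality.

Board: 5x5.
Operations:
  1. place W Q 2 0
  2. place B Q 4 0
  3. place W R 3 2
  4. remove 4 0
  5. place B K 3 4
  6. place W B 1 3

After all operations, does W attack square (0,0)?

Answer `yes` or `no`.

Answer: yes

Derivation:
Op 1: place WQ@(2,0)
Op 2: place BQ@(4,0)
Op 3: place WR@(3,2)
Op 4: remove (4,0)
Op 5: place BK@(3,4)
Op 6: place WB@(1,3)
Per-piece attacks for W:
  WB@(1,3): attacks (2,4) (2,2) (3,1) (4,0) (0,4) (0,2)
  WQ@(2,0): attacks (2,1) (2,2) (2,3) (2,4) (3,0) (4,0) (1,0) (0,0) (3,1) (4,2) (1,1) (0,2)
  WR@(3,2): attacks (3,3) (3,4) (3,1) (3,0) (4,2) (2,2) (1,2) (0,2) [ray(0,1) blocked at (3,4)]
W attacks (0,0): yes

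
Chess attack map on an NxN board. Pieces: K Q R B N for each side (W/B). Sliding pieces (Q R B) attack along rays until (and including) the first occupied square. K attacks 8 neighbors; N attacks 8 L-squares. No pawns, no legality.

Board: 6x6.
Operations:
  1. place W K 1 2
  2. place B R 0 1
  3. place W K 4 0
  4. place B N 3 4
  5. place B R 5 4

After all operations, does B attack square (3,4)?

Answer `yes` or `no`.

Answer: yes

Derivation:
Op 1: place WK@(1,2)
Op 2: place BR@(0,1)
Op 3: place WK@(4,0)
Op 4: place BN@(3,4)
Op 5: place BR@(5,4)
Per-piece attacks for B:
  BR@(0,1): attacks (0,2) (0,3) (0,4) (0,5) (0,0) (1,1) (2,1) (3,1) (4,1) (5,1)
  BN@(3,4): attacks (5,5) (1,5) (4,2) (5,3) (2,2) (1,3)
  BR@(5,4): attacks (5,5) (5,3) (5,2) (5,1) (5,0) (4,4) (3,4) [ray(-1,0) blocked at (3,4)]
B attacks (3,4): yes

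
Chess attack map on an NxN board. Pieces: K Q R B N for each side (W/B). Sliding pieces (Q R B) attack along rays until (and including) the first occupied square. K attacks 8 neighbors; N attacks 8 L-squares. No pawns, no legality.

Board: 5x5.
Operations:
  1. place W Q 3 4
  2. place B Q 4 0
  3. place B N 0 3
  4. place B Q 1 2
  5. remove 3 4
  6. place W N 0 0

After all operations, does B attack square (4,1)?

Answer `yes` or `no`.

Answer: yes

Derivation:
Op 1: place WQ@(3,4)
Op 2: place BQ@(4,0)
Op 3: place BN@(0,3)
Op 4: place BQ@(1,2)
Op 5: remove (3,4)
Op 6: place WN@(0,0)
Per-piece attacks for B:
  BN@(0,3): attacks (2,4) (1,1) (2,2)
  BQ@(1,2): attacks (1,3) (1,4) (1,1) (1,0) (2,2) (3,2) (4,2) (0,2) (2,3) (3,4) (2,1) (3,0) (0,3) (0,1) [ray(-1,1) blocked at (0,3)]
  BQ@(4,0): attacks (4,1) (4,2) (4,3) (4,4) (3,0) (2,0) (1,0) (0,0) (3,1) (2,2) (1,3) (0,4) [ray(-1,0) blocked at (0,0)]
B attacks (4,1): yes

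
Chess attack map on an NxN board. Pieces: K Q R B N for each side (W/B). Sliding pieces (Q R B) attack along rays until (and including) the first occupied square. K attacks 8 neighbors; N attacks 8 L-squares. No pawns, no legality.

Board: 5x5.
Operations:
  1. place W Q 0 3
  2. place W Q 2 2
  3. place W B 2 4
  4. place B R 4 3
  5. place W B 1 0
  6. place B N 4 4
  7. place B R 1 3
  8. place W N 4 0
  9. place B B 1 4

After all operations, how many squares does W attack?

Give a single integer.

Answer: 20

Derivation:
Op 1: place WQ@(0,3)
Op 2: place WQ@(2,2)
Op 3: place WB@(2,4)
Op 4: place BR@(4,3)
Op 5: place WB@(1,0)
Op 6: place BN@(4,4)
Op 7: place BR@(1,3)
Op 8: place WN@(4,0)
Op 9: place BB@(1,4)
Per-piece attacks for W:
  WQ@(0,3): attacks (0,4) (0,2) (0,1) (0,0) (1,3) (1,4) (1,2) (2,1) (3,0) [ray(1,0) blocked at (1,3); ray(1,1) blocked at (1,4)]
  WB@(1,0): attacks (2,1) (3,2) (4,3) (0,1) [ray(1,1) blocked at (4,3)]
  WQ@(2,2): attacks (2,3) (2,4) (2,1) (2,0) (3,2) (4,2) (1,2) (0,2) (3,3) (4,4) (3,1) (4,0) (1,3) (1,1) (0,0) [ray(0,1) blocked at (2,4); ray(1,1) blocked at (4,4); ray(1,-1) blocked at (4,0); ray(-1,1) blocked at (1,3)]
  WB@(2,4): attacks (3,3) (4,2) (1,3) [ray(-1,-1) blocked at (1,3)]
  WN@(4,0): attacks (3,2) (2,1)
Union (20 distinct): (0,0) (0,1) (0,2) (0,4) (1,1) (1,2) (1,3) (1,4) (2,0) (2,1) (2,3) (2,4) (3,0) (3,1) (3,2) (3,3) (4,0) (4,2) (4,3) (4,4)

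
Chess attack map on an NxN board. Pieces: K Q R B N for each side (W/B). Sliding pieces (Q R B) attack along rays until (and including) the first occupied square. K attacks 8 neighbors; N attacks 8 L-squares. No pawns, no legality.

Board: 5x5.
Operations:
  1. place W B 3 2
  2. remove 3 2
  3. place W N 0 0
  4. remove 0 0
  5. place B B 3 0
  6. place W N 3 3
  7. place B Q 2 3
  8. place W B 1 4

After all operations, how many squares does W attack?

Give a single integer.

Answer: 6

Derivation:
Op 1: place WB@(3,2)
Op 2: remove (3,2)
Op 3: place WN@(0,0)
Op 4: remove (0,0)
Op 5: place BB@(3,0)
Op 6: place WN@(3,3)
Op 7: place BQ@(2,3)
Op 8: place WB@(1,4)
Per-piece attacks for W:
  WB@(1,4): attacks (2,3) (0,3) [ray(1,-1) blocked at (2,3)]
  WN@(3,3): attacks (1,4) (4,1) (2,1) (1,2)
Union (6 distinct): (0,3) (1,2) (1,4) (2,1) (2,3) (4,1)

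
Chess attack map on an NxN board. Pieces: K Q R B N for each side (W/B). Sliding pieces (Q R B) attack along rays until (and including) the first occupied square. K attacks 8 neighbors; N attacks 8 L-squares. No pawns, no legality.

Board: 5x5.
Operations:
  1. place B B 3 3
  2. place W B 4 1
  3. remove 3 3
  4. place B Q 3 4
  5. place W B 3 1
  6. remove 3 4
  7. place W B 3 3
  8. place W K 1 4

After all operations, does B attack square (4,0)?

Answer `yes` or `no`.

Answer: no

Derivation:
Op 1: place BB@(3,3)
Op 2: place WB@(4,1)
Op 3: remove (3,3)
Op 4: place BQ@(3,4)
Op 5: place WB@(3,1)
Op 6: remove (3,4)
Op 7: place WB@(3,3)
Op 8: place WK@(1,4)
Per-piece attacks for B:
B attacks (4,0): no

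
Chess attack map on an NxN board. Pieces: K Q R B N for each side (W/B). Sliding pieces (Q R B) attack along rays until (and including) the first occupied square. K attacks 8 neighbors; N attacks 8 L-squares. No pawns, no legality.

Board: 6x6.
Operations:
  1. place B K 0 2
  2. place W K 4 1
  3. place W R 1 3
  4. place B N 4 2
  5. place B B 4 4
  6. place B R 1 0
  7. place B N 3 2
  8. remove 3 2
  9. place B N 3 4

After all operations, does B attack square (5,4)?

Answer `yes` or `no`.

Op 1: place BK@(0,2)
Op 2: place WK@(4,1)
Op 3: place WR@(1,3)
Op 4: place BN@(4,2)
Op 5: place BB@(4,4)
Op 6: place BR@(1,0)
Op 7: place BN@(3,2)
Op 8: remove (3,2)
Op 9: place BN@(3,4)
Per-piece attacks for B:
  BK@(0,2): attacks (0,3) (0,1) (1,2) (1,3) (1,1)
  BR@(1,0): attacks (1,1) (1,2) (1,3) (2,0) (3,0) (4,0) (5,0) (0,0) [ray(0,1) blocked at (1,3)]
  BN@(3,4): attacks (5,5) (1,5) (4,2) (5,3) (2,2) (1,3)
  BN@(4,2): attacks (5,4) (3,4) (2,3) (5,0) (3,0) (2,1)
  BB@(4,4): attacks (5,5) (5,3) (3,5) (3,3) (2,2) (1,1) (0,0)
B attacks (5,4): yes

Answer: yes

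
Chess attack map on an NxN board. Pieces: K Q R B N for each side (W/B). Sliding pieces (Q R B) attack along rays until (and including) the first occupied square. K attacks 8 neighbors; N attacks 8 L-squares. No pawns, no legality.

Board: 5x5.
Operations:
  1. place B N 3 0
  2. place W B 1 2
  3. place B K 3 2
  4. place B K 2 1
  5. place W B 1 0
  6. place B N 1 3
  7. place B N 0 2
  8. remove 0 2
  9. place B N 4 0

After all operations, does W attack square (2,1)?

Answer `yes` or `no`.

Answer: yes

Derivation:
Op 1: place BN@(3,0)
Op 2: place WB@(1,2)
Op 3: place BK@(3,2)
Op 4: place BK@(2,1)
Op 5: place WB@(1,0)
Op 6: place BN@(1,3)
Op 7: place BN@(0,2)
Op 8: remove (0,2)
Op 9: place BN@(4,0)
Per-piece attacks for W:
  WB@(1,0): attacks (2,1) (0,1) [ray(1,1) blocked at (2,1)]
  WB@(1,2): attacks (2,3) (3,4) (2,1) (0,3) (0,1) [ray(1,-1) blocked at (2,1)]
W attacks (2,1): yes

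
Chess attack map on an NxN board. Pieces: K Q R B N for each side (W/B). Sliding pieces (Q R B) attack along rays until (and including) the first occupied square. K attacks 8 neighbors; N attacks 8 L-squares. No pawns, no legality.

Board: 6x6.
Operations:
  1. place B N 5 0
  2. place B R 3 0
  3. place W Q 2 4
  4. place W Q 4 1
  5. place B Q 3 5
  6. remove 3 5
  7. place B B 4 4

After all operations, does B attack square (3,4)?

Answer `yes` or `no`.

Answer: yes

Derivation:
Op 1: place BN@(5,0)
Op 2: place BR@(3,0)
Op 3: place WQ@(2,4)
Op 4: place WQ@(4,1)
Op 5: place BQ@(3,5)
Op 6: remove (3,5)
Op 7: place BB@(4,4)
Per-piece attacks for B:
  BR@(3,0): attacks (3,1) (3,2) (3,3) (3,4) (3,5) (4,0) (5,0) (2,0) (1,0) (0,0) [ray(1,0) blocked at (5,0)]
  BB@(4,4): attacks (5,5) (5,3) (3,5) (3,3) (2,2) (1,1) (0,0)
  BN@(5,0): attacks (4,2) (3,1)
B attacks (3,4): yes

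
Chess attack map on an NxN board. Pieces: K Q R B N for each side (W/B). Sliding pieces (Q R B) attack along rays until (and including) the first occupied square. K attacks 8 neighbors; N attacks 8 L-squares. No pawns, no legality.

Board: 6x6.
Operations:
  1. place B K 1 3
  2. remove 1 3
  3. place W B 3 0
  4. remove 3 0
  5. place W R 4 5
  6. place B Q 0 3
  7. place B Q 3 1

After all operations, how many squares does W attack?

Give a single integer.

Answer: 10

Derivation:
Op 1: place BK@(1,3)
Op 2: remove (1,3)
Op 3: place WB@(3,0)
Op 4: remove (3,0)
Op 5: place WR@(4,5)
Op 6: place BQ@(0,3)
Op 7: place BQ@(3,1)
Per-piece attacks for W:
  WR@(4,5): attacks (4,4) (4,3) (4,2) (4,1) (4,0) (5,5) (3,5) (2,5) (1,5) (0,5)
Union (10 distinct): (0,5) (1,5) (2,5) (3,5) (4,0) (4,1) (4,2) (4,3) (4,4) (5,5)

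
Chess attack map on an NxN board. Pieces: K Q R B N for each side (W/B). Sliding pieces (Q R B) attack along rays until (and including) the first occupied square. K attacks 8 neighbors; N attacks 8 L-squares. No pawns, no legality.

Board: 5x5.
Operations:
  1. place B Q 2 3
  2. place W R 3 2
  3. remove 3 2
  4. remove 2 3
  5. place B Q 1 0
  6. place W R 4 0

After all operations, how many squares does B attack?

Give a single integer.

Op 1: place BQ@(2,3)
Op 2: place WR@(3,2)
Op 3: remove (3,2)
Op 4: remove (2,3)
Op 5: place BQ@(1,0)
Op 6: place WR@(4,0)
Per-piece attacks for B:
  BQ@(1,0): attacks (1,1) (1,2) (1,3) (1,4) (2,0) (3,0) (4,0) (0,0) (2,1) (3,2) (4,3) (0,1) [ray(1,0) blocked at (4,0)]
Union (12 distinct): (0,0) (0,1) (1,1) (1,2) (1,3) (1,4) (2,0) (2,1) (3,0) (3,2) (4,0) (4,3)

Answer: 12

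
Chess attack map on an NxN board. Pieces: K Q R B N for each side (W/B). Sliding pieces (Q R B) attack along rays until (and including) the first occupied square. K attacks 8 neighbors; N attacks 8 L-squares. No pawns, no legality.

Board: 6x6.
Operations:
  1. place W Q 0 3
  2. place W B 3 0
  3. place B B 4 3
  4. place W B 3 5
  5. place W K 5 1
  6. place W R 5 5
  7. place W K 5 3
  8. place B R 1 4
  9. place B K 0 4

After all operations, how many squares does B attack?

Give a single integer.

Answer: 17

Derivation:
Op 1: place WQ@(0,3)
Op 2: place WB@(3,0)
Op 3: place BB@(4,3)
Op 4: place WB@(3,5)
Op 5: place WK@(5,1)
Op 6: place WR@(5,5)
Op 7: place WK@(5,3)
Op 8: place BR@(1,4)
Op 9: place BK@(0,4)
Per-piece attacks for B:
  BK@(0,4): attacks (0,5) (0,3) (1,4) (1,5) (1,3)
  BR@(1,4): attacks (1,5) (1,3) (1,2) (1,1) (1,0) (2,4) (3,4) (4,4) (5,4) (0,4) [ray(-1,0) blocked at (0,4)]
  BB@(4,3): attacks (5,4) (5,2) (3,4) (2,5) (3,2) (2,1) (1,0)
Union (17 distinct): (0,3) (0,4) (0,5) (1,0) (1,1) (1,2) (1,3) (1,4) (1,5) (2,1) (2,4) (2,5) (3,2) (3,4) (4,4) (5,2) (5,4)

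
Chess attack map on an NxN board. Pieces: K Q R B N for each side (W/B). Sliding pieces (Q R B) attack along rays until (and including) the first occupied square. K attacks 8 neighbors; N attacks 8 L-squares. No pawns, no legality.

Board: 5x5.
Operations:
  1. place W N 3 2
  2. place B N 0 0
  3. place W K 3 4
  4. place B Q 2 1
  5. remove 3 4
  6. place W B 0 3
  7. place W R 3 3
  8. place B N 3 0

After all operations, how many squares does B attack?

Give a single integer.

Answer: 15

Derivation:
Op 1: place WN@(3,2)
Op 2: place BN@(0,0)
Op 3: place WK@(3,4)
Op 4: place BQ@(2,1)
Op 5: remove (3,4)
Op 6: place WB@(0,3)
Op 7: place WR@(3,3)
Op 8: place BN@(3,0)
Per-piece attacks for B:
  BN@(0,0): attacks (1,2) (2,1)
  BQ@(2,1): attacks (2,2) (2,3) (2,4) (2,0) (3,1) (4,1) (1,1) (0,1) (3,2) (3,0) (1,2) (0,3) (1,0) [ray(1,1) blocked at (3,2); ray(1,-1) blocked at (3,0); ray(-1,1) blocked at (0,3)]
  BN@(3,0): attacks (4,2) (2,2) (1,1)
Union (15 distinct): (0,1) (0,3) (1,0) (1,1) (1,2) (2,0) (2,1) (2,2) (2,3) (2,4) (3,0) (3,1) (3,2) (4,1) (4,2)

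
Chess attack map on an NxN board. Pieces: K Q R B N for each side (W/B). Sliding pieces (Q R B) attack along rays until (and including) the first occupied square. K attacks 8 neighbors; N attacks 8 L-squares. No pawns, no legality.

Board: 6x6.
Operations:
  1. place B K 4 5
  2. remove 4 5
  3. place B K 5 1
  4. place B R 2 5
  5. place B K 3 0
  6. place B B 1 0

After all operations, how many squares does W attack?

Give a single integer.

Answer: 0

Derivation:
Op 1: place BK@(4,5)
Op 2: remove (4,5)
Op 3: place BK@(5,1)
Op 4: place BR@(2,5)
Op 5: place BK@(3,0)
Op 6: place BB@(1,0)
Per-piece attacks for W:
Union (0 distinct): (none)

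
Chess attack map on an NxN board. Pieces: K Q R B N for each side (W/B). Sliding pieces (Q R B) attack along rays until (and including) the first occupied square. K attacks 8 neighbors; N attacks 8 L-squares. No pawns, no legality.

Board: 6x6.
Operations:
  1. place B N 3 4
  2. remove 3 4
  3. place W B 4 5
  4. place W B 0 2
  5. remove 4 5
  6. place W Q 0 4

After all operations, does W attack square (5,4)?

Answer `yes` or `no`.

Op 1: place BN@(3,4)
Op 2: remove (3,4)
Op 3: place WB@(4,5)
Op 4: place WB@(0,2)
Op 5: remove (4,5)
Op 6: place WQ@(0,4)
Per-piece attacks for W:
  WB@(0,2): attacks (1,3) (2,4) (3,5) (1,1) (2,0)
  WQ@(0,4): attacks (0,5) (0,3) (0,2) (1,4) (2,4) (3,4) (4,4) (5,4) (1,5) (1,3) (2,2) (3,1) (4,0) [ray(0,-1) blocked at (0,2)]
W attacks (5,4): yes

Answer: yes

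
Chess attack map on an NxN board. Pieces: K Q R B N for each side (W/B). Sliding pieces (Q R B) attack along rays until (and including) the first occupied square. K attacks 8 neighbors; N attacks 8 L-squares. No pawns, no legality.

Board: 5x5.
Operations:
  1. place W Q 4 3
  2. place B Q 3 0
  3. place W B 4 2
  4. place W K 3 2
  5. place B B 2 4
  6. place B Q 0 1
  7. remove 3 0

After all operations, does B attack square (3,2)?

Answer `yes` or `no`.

Answer: no

Derivation:
Op 1: place WQ@(4,3)
Op 2: place BQ@(3,0)
Op 3: place WB@(4,2)
Op 4: place WK@(3,2)
Op 5: place BB@(2,4)
Op 6: place BQ@(0,1)
Op 7: remove (3,0)
Per-piece attacks for B:
  BQ@(0,1): attacks (0,2) (0,3) (0,4) (0,0) (1,1) (2,1) (3,1) (4,1) (1,2) (2,3) (3,4) (1,0)
  BB@(2,4): attacks (3,3) (4,2) (1,3) (0,2) [ray(1,-1) blocked at (4,2)]
B attacks (3,2): no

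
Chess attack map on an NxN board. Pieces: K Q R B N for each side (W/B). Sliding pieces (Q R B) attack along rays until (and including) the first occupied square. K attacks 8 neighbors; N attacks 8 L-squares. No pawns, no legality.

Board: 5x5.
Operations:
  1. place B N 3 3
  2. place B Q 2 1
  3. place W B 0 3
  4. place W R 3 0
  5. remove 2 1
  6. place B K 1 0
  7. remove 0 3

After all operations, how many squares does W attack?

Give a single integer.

Answer: 6

Derivation:
Op 1: place BN@(3,3)
Op 2: place BQ@(2,1)
Op 3: place WB@(0,3)
Op 4: place WR@(3,0)
Op 5: remove (2,1)
Op 6: place BK@(1,0)
Op 7: remove (0,3)
Per-piece attacks for W:
  WR@(3,0): attacks (3,1) (3,2) (3,3) (4,0) (2,0) (1,0) [ray(0,1) blocked at (3,3); ray(-1,0) blocked at (1,0)]
Union (6 distinct): (1,0) (2,0) (3,1) (3,2) (3,3) (4,0)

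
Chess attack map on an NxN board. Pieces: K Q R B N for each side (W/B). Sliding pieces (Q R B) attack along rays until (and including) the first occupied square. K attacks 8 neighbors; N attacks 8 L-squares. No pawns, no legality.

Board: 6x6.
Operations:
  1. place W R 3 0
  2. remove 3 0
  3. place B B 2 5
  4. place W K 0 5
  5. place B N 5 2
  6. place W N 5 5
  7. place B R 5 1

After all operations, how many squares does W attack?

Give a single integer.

Answer: 5

Derivation:
Op 1: place WR@(3,0)
Op 2: remove (3,0)
Op 3: place BB@(2,5)
Op 4: place WK@(0,5)
Op 5: place BN@(5,2)
Op 6: place WN@(5,5)
Op 7: place BR@(5,1)
Per-piece attacks for W:
  WK@(0,5): attacks (0,4) (1,5) (1,4)
  WN@(5,5): attacks (4,3) (3,4)
Union (5 distinct): (0,4) (1,4) (1,5) (3,4) (4,3)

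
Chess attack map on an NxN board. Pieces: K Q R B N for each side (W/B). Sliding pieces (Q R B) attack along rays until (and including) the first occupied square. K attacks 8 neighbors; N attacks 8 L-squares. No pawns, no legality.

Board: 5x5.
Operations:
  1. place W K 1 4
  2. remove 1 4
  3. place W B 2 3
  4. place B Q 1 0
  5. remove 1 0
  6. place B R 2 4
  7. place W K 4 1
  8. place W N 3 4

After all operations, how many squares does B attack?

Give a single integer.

Op 1: place WK@(1,4)
Op 2: remove (1,4)
Op 3: place WB@(2,3)
Op 4: place BQ@(1,0)
Op 5: remove (1,0)
Op 6: place BR@(2,4)
Op 7: place WK@(4,1)
Op 8: place WN@(3,4)
Per-piece attacks for B:
  BR@(2,4): attacks (2,3) (3,4) (1,4) (0,4) [ray(0,-1) blocked at (2,3); ray(1,0) blocked at (3,4)]
Union (4 distinct): (0,4) (1,4) (2,3) (3,4)

Answer: 4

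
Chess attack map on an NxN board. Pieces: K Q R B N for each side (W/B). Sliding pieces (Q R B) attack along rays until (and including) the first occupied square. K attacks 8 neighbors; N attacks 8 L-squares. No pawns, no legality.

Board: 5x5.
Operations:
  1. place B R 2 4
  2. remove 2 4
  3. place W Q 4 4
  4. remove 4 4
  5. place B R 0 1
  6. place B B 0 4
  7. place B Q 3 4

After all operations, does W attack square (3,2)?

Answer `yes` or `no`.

Op 1: place BR@(2,4)
Op 2: remove (2,4)
Op 3: place WQ@(4,4)
Op 4: remove (4,4)
Op 5: place BR@(0,1)
Op 6: place BB@(0,4)
Op 7: place BQ@(3,4)
Per-piece attacks for W:
W attacks (3,2): no

Answer: no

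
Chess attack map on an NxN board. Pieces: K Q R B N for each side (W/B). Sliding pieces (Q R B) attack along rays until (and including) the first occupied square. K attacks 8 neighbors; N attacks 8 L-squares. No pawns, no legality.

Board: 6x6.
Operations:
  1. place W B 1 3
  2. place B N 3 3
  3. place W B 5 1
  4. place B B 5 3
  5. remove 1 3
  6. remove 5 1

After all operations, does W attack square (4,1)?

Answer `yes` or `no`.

Op 1: place WB@(1,3)
Op 2: place BN@(3,3)
Op 3: place WB@(5,1)
Op 4: place BB@(5,3)
Op 5: remove (1,3)
Op 6: remove (5,1)
Per-piece attacks for W:
W attacks (4,1): no

Answer: no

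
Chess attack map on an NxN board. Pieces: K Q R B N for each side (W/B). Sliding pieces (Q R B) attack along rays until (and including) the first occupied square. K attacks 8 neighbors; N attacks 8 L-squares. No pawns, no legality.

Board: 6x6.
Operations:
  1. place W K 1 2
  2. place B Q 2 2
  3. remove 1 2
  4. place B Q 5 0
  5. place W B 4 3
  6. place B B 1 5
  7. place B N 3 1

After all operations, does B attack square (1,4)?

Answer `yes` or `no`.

Op 1: place WK@(1,2)
Op 2: place BQ@(2,2)
Op 3: remove (1,2)
Op 4: place BQ@(5,0)
Op 5: place WB@(4,3)
Op 6: place BB@(1,5)
Op 7: place BN@(3,1)
Per-piece attacks for B:
  BB@(1,5): attacks (2,4) (3,3) (4,2) (5,1) (0,4)
  BQ@(2,2): attacks (2,3) (2,4) (2,5) (2,1) (2,0) (3,2) (4,2) (5,2) (1,2) (0,2) (3,3) (4,4) (5,5) (3,1) (1,3) (0,4) (1,1) (0,0) [ray(1,-1) blocked at (3,1)]
  BN@(3,1): attacks (4,3) (5,2) (2,3) (1,2) (5,0) (1,0)
  BQ@(5,0): attacks (5,1) (5,2) (5,3) (5,4) (5,5) (4,0) (3,0) (2,0) (1,0) (0,0) (4,1) (3,2) (2,3) (1,4) (0,5)
B attacks (1,4): yes

Answer: yes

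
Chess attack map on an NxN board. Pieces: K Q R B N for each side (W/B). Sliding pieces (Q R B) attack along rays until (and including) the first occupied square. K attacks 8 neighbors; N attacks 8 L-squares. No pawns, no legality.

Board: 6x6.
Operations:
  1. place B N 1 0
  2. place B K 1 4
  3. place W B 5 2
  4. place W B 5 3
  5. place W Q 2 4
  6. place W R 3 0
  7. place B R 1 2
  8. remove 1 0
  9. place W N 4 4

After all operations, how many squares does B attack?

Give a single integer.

Op 1: place BN@(1,0)
Op 2: place BK@(1,4)
Op 3: place WB@(5,2)
Op 4: place WB@(5,3)
Op 5: place WQ@(2,4)
Op 6: place WR@(3,0)
Op 7: place BR@(1,2)
Op 8: remove (1,0)
Op 9: place WN@(4,4)
Per-piece attacks for B:
  BR@(1,2): attacks (1,3) (1,4) (1,1) (1,0) (2,2) (3,2) (4,2) (5,2) (0,2) [ray(0,1) blocked at (1,4); ray(1,0) blocked at (5,2)]
  BK@(1,4): attacks (1,5) (1,3) (2,4) (0,4) (2,5) (2,3) (0,5) (0,3)
Union (16 distinct): (0,2) (0,3) (0,4) (0,5) (1,0) (1,1) (1,3) (1,4) (1,5) (2,2) (2,3) (2,4) (2,5) (3,2) (4,2) (5,2)

Answer: 16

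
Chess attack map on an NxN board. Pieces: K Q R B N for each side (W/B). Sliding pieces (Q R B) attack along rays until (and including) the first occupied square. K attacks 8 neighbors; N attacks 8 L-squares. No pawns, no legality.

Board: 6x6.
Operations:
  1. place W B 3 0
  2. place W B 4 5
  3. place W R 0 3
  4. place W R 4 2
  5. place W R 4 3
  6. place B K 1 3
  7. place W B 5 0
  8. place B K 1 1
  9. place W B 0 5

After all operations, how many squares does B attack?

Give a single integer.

Answer: 13

Derivation:
Op 1: place WB@(3,0)
Op 2: place WB@(4,5)
Op 3: place WR@(0,3)
Op 4: place WR@(4,2)
Op 5: place WR@(4,3)
Op 6: place BK@(1,3)
Op 7: place WB@(5,0)
Op 8: place BK@(1,1)
Op 9: place WB@(0,5)
Per-piece attacks for B:
  BK@(1,1): attacks (1,2) (1,0) (2,1) (0,1) (2,2) (2,0) (0,2) (0,0)
  BK@(1,3): attacks (1,4) (1,2) (2,3) (0,3) (2,4) (2,2) (0,4) (0,2)
Union (13 distinct): (0,0) (0,1) (0,2) (0,3) (0,4) (1,0) (1,2) (1,4) (2,0) (2,1) (2,2) (2,3) (2,4)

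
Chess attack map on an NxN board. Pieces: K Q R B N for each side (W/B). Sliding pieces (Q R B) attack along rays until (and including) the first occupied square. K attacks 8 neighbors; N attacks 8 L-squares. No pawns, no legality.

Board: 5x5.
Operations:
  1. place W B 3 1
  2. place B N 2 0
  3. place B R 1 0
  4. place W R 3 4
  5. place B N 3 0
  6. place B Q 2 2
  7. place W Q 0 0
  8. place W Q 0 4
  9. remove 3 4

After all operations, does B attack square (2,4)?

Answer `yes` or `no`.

Op 1: place WB@(3,1)
Op 2: place BN@(2,0)
Op 3: place BR@(1,0)
Op 4: place WR@(3,4)
Op 5: place BN@(3,0)
Op 6: place BQ@(2,2)
Op 7: place WQ@(0,0)
Op 8: place WQ@(0,4)
Op 9: remove (3,4)
Per-piece attacks for B:
  BR@(1,0): attacks (1,1) (1,2) (1,3) (1,4) (2,0) (0,0) [ray(1,0) blocked at (2,0); ray(-1,0) blocked at (0,0)]
  BN@(2,0): attacks (3,2) (4,1) (1,2) (0,1)
  BQ@(2,2): attacks (2,3) (2,4) (2,1) (2,0) (3,2) (4,2) (1,2) (0,2) (3,3) (4,4) (3,1) (1,3) (0,4) (1,1) (0,0) [ray(0,-1) blocked at (2,0); ray(1,-1) blocked at (3,1); ray(-1,1) blocked at (0,4); ray(-1,-1) blocked at (0,0)]
  BN@(3,0): attacks (4,2) (2,2) (1,1)
B attacks (2,4): yes

Answer: yes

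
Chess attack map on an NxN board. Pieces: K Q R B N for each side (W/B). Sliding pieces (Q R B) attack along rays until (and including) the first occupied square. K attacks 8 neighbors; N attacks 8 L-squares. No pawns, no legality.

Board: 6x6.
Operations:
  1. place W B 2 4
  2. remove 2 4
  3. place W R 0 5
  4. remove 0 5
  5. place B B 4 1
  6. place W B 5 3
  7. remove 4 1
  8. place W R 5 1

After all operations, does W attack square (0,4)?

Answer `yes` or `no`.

Op 1: place WB@(2,4)
Op 2: remove (2,4)
Op 3: place WR@(0,5)
Op 4: remove (0,5)
Op 5: place BB@(4,1)
Op 6: place WB@(5,3)
Op 7: remove (4,1)
Op 8: place WR@(5,1)
Per-piece attacks for W:
  WR@(5,1): attacks (5,2) (5,3) (5,0) (4,1) (3,1) (2,1) (1,1) (0,1) [ray(0,1) blocked at (5,3)]
  WB@(5,3): attacks (4,4) (3,5) (4,2) (3,1) (2,0)
W attacks (0,4): no

Answer: no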